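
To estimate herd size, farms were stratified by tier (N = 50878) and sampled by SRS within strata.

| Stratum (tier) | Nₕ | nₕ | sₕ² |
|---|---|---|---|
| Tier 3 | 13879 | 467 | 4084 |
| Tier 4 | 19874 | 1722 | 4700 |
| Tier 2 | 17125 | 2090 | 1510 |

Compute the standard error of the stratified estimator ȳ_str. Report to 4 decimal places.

1.0398

Var(ȳ_str) = Σₕ Wₕ²(1 − fₕ)sₕ²/nₕ with Wₕ = Nₕ/N, N = 50878.
Tier 3: Wₕ = 0.27278981; term = 0.27278981²·(1 − 0.03364796)·4084/467 = 0.62886947.
Tier 4: Wₕ = 0.39062070; term = 0.39062070²·(1 − 0.08664587)·4700/1722 = 0.38037715.
Tier 2: Wₕ = 0.33658949; term = 0.33658949²·(1 − 0.12204380)·1510/2090 = 0.071862879.
Sum = 1.0811095.
SE = √(1.0811095) = 1.0398.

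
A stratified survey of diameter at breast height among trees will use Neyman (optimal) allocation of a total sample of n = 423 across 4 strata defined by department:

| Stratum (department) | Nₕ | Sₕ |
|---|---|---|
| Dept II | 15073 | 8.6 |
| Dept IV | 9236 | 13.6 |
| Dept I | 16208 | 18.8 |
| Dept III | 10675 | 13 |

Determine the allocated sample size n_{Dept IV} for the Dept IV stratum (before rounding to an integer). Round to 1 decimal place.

Neyman allocation: nₕ = n·NₕSₕ / Σⱼ NⱼSⱼ.
Σ NⱼSⱼ = 15073·8.6 + 9236·13.6 + 16208·18.8 + 10675·13 = 698722.8.
n_{Dept IV} = 423·9236·13.6 / 698722.8 = 76.0.

76.0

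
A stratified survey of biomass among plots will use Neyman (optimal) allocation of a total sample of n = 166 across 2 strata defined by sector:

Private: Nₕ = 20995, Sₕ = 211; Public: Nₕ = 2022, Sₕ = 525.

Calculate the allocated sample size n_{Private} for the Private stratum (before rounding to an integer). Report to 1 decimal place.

133.9

Neyman allocation: nₕ = n·NₕSₕ / Σⱼ NⱼSⱼ.
Σ NⱼSⱼ = 20995·211 + 2022·525 = 5.491495 × 10^6.
n_{Private} = 166·20995·211 / (5.491495 × 10^6) = 133.9.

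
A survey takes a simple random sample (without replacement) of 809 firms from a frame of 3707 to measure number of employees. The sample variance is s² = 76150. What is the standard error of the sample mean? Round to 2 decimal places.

8.58

Under SRS without replacement, Var(ȳ) = (1 − f)·s²/n with f = n/N = 809/3707 = 0.21823577.
Var(ȳ) = (1 − 0.21823577)·76150/809 = 0.78176423·94.128554 = 73.586336.
SE(ȳ) = √(73.586336) = 8.58.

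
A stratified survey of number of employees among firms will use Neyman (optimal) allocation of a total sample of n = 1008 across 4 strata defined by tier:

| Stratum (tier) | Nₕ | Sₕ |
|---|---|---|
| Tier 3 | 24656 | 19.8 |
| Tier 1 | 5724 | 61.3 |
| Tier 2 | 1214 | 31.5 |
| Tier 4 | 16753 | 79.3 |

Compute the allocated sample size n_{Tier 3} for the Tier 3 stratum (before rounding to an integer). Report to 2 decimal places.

223.09

Neyman allocation: nₕ = n·NₕSₕ / Σⱼ NⱼSⱼ.
Σ NⱼSⱼ = 24656·19.8 + 5724·61.3 + 1214·31.5 + 16753·79.3 = 2.2058239 × 10^6.
n_{Tier 3} = 1008·24656·19.8 / (2.2058239 × 10^6) = 223.09.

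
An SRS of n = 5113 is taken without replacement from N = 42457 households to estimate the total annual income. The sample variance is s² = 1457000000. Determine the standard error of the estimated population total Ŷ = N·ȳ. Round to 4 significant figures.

Var(Ŷ) = N²·Var(ȳ) = N²·(1 − n/N)·s²/n.
f = 5113/42457 = 0.12042773; Var(ȳ) = 0.87957227·1457000000/5113 = 250642.83.
Var(Ŷ) = 42457² · 250642.83 = 4.5180798 × 10^14.
SE(Ŷ) = √(4.5180798 × 10^14) = 2.126 × 10^7.

2.126 × 10^7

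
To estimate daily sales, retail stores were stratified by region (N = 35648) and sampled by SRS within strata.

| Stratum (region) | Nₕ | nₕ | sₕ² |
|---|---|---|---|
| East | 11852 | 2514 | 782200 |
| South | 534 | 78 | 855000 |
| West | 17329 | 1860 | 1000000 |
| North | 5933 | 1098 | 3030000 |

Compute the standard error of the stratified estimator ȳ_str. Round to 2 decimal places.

14.31

Var(ȳ_str) = Σₕ Wₕ²(1 − fₕ)sₕ²/nₕ with Wₕ = Nₕ/N, N = 35648.
East: Wₕ = 0.33247307; term = 0.33247307²·(1 − 0.21211610)·782200/2514 = 27.097406.
South: Wₕ = 0.01497980; term = 0.01497980²·(1 − 0.14606742)·855000/78 = 2.1004255.
West: Wₕ = 0.48611423; term = 0.48611423²·(1 − 0.10733453)·1000000/1860 = 113.41029.
North: Wₕ = 0.16643290; term = 0.16643290²·(1 − 0.18506658)·3030000/1098 = 62.293219.
Sum = 204.90134.
SE = √(204.90134) = 14.31.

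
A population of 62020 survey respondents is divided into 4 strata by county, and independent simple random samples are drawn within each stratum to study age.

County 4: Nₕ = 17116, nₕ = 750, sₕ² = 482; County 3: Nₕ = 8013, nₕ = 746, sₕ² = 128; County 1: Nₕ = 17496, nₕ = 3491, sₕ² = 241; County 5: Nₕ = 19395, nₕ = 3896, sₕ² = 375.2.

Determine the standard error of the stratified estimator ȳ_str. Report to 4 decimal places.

Var(ȳ_str) = Σₕ Wₕ²(1 − fₕ)sₕ²/nₕ with Wₕ = Nₕ/N, N = 62020.
County 4: Wₕ = 0.27597549; term = 0.27597549²·(1 − 0.04381865)·482/750 = 0.046802287.
County 3: Wₕ = 0.12920026; term = 0.12920026²·(1 − 0.09309871)·128/746 = 0.0025975141.
County 1: Wₕ = 0.28210255; term = 0.28210255²·(1 − 0.19953132)·241/3491 = 0.0043976995.
County 5: Wₕ = 0.31272170; term = 0.31272170²·(1 − 0.20087651)·375.2/3896 = 0.0075261665.
Sum = 0.061323667.
SE = √(0.061323667) = 0.2476.

0.2476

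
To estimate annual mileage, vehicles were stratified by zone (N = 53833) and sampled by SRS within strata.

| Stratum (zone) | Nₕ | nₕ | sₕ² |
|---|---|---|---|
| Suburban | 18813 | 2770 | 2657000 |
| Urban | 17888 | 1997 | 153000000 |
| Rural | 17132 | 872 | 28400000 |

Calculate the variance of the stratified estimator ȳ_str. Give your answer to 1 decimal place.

Var(ȳ_str) = Σₕ Wₕ²(1 − fₕ)sₕ²/nₕ with Wₕ = Nₕ/N, N = 53833.
Suburban: Wₕ = 0.34946966; term = 0.34946966²·(1 − 0.14723861)·2657000/2770 = 99.898337.
Urban: Wₕ = 0.33228689; term = 0.33228689²·(1 − 0.11163909)·153000000/1997 = 7515.004.
Rural: Wₕ = 0.31824346; term = 0.31824346²·(1 − 0.05089890)·28400000/872 = 3130.6412.
Sum = 10745.544.

10745.5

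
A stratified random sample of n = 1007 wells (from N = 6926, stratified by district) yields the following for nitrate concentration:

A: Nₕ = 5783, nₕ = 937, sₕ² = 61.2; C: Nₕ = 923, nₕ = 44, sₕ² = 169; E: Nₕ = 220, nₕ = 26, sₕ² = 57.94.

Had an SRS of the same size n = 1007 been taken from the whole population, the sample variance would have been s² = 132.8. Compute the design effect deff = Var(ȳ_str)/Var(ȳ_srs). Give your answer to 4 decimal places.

Var(ȳ_str) = Σ Wₕ²(1−fₕ)sₕ²/nₕ with Wₕ = Nₕ/6926:
  A: (5783/6926)²·(1−937/5783)·61.2/937 = 0.038157812
  C: (923/6926)²·(1−44/923)·169/44 = 0.064962036
  E: (220/6926)²·(1−26/220)·57.94/26 = 0.0019827346
  → Var(ȳ_str) = 0.10510258.
Var(ȳ_srs) = (1 − 1007/6926)·132.8/1007 = 0.11270274.
deff = 0.10510258 / 0.11270274 = 0.9326.

0.9326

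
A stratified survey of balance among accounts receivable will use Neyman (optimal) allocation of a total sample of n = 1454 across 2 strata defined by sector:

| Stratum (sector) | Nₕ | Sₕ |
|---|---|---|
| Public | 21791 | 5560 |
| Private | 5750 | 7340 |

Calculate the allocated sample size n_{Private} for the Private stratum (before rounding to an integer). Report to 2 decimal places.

Neyman allocation: nₕ = n·NₕSₕ / Σⱼ NⱼSⱼ.
Σ NⱼSⱼ = 21791·5560 + 5750·7340 = 1.6336296 × 10^8.
n_{Private} = 1454·5750·7340 / (1.6336296 × 10^8) = 375.64.

375.64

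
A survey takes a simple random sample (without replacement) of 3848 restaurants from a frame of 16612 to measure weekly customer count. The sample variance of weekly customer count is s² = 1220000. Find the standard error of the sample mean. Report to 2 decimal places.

15.61

Under SRS without replacement, Var(ȳ) = (1 − f)·s²/n with f = n/N = 3848/16612 = 0.23163978.
Var(ȳ) = (1 − 0.23163978)·1220000/3848 = 0.76836022·317.04782 = 243.60693.
SE(ȳ) = √(243.60693) = 15.61.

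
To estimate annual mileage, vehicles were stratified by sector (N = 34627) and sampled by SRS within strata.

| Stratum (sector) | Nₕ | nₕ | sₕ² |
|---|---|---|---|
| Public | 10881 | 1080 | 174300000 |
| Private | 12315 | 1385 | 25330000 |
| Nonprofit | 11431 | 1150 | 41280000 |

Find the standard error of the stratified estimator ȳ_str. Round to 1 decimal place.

Var(ȳ_str) = Σₕ Wₕ²(1 − fₕ)sₕ²/nₕ with Wₕ = Nₕ/N, N = 34627.
Public: Wₕ = 0.31423456; term = 0.31423456²·(1 − 0.09925558)·174300000/1080 = 14354.336.
Private: Wₕ = 0.35564733; term = 0.35564733²·(1 − 0.11246447)·25330000/1385 = 2053.1007.
Nonprofit: Wₕ = 0.33011812; term = 0.33011812²·(1 − 0.10060362)·41280000/1150 = 3518.2905.
Sum = 19925.727.
SE = √(19925.727) = 141.2.

141.2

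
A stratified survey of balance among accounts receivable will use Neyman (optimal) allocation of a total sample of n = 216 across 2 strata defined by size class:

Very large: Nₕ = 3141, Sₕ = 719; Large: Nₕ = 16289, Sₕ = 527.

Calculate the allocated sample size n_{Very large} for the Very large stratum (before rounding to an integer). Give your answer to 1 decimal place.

Neyman allocation: nₕ = n·NₕSₕ / Σⱼ NⱼSⱼ.
Σ NⱼSⱼ = 3141·719 + 16289·527 = 1.0842682 × 10^7.
n_{Very large} = 216·3141·719 / (1.0842682 × 10^7) = 45.0.

45.0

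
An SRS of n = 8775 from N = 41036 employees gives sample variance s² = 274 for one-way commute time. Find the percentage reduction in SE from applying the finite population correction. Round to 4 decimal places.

f = n/N = 8775/41036 = 0.21383663.
SE_no-fpc = √(s²/n) = 0.17670617; SE_fpc = √((1−f)s²/n) = 0.15667804.
Ratio = √(1−f) = 0.88665854. Reduction = 100·(1 − 0.88665854) = 11.3341%.

11.3341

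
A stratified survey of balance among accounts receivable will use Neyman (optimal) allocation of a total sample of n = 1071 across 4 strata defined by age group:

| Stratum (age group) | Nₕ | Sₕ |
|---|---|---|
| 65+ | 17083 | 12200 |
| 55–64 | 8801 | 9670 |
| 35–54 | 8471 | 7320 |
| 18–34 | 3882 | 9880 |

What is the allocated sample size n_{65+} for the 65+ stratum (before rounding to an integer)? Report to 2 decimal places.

Neyman allocation: nₕ = n·NₕSₕ / Σⱼ NⱼSⱼ.
Σ NⱼSⱼ = 17083·12200 + 8801·9670 + 8471·7320 + 3882·9880 = 3.9388015 × 10^8.
n_{65+} = 1071·17083·12200 / (3.9388015 × 10^8) = 566.69.

566.69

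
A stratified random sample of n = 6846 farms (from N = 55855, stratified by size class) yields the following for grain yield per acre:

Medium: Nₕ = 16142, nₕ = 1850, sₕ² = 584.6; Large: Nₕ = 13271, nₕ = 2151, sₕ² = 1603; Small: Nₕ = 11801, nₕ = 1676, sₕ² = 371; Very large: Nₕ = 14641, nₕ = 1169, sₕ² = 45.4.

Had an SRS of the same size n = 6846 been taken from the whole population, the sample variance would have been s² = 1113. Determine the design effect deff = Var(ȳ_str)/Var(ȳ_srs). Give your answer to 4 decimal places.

0.4876

Var(ȳ_str) = Σ Wₕ²(1−fₕ)sₕ²/nₕ with Wₕ = Nₕ/55855:
  Medium: (16142/55855)²·(1−1850/16142)·584.6/1850 = 0.023367558
  Large: (13271/55855)²·(1−2151/13271)·1603/2151 = 0.035251487
  Small: (11801/55855)²·(1−1676/11801)·371/1676 = 0.0084779261
  Very large: (14641/55855)²·(1−1169/14641)·45.4/1169 = 0.0024553875
  → Var(ȳ_str) = 0.069552359.
Var(ȳ_srs) = (1 − 6846/55855)·1113/6846 = 0.14265009.
deff = 0.069552359 / 0.14265009 = 0.4876.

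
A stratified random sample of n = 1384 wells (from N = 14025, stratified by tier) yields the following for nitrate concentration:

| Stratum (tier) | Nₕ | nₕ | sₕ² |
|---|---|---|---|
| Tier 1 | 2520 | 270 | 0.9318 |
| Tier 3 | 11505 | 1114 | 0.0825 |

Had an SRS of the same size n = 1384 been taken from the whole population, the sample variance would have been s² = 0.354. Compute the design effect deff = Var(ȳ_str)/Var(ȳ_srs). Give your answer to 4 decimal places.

0.6267

Var(ȳ_str) = Σ Wₕ²(1−fₕ)sₕ²/nₕ with Wₕ = Nₕ/14025:
  Tier 1: (2520/14025)²·(1−270/2520)·0.9318/270 = 9.9480111 × 10^-5
  Tier 3: (11505/14025)²·(1−1114/11505)·0.0825/1114 = 4.500979 × 10^-5
  → Var(ȳ_str) = 1.444899 × 10^-4.
Var(ȳ_srs) = (1 − 1384/14025)·0.354/1384 = 2.3053971 × 10^-4.
deff = (1.444899 × 10^-4) / (2.3053971 × 10^-4) = 0.6267.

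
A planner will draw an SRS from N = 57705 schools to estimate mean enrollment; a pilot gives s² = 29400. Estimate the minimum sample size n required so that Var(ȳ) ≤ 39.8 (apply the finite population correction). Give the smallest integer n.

Without fpc, n₀ = s²/D = 29400/39.8 = 738.6935.
With fpc, (1 − n/N)·s²/n ≤ D requires n ≥ n₀/(1 + n₀/N) = 738.6935/(1 + 738.6935/57705) = 729.3569.
Rounding up, n = 730.

730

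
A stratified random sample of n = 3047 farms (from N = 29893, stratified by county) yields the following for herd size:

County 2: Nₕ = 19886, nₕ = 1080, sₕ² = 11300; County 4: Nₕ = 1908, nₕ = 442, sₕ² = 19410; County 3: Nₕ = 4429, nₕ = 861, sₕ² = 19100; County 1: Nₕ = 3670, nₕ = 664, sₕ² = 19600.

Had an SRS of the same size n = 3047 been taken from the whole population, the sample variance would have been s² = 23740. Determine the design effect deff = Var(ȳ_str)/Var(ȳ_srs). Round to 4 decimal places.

Var(ȳ_str) = Σ Wₕ²(1−fₕ)sₕ²/nₕ with Wₕ = Nₕ/29893:
  County 2: (19886/29893)²·(1−1080/19886)·11300/1080 = 4.3788448
  County 4: (1908/29893)²·(1−442/1908)·19410/442 = 0.13746008
  County 3: (4429/29893)²·(1−861/4429)·19100/861 = 0.3923031
  County 1: (3670/29893)²·(1−664/3670)·19600/664 = 0.36442153
  → Var(ȳ_str) = 5.2730295.
Var(ȳ_srs) = (1 − 3047/29893)·23740/3047 = 6.9971042.
deff = 5.2730295 / 6.9971042 = 0.7536.

0.7536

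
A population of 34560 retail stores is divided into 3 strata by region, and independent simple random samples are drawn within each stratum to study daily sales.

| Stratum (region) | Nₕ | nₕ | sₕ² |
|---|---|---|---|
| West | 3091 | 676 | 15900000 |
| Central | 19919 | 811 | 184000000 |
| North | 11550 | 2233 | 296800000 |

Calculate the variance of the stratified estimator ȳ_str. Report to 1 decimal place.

84421.3

Var(ȳ_str) = Σₕ Wₕ²(1 − fₕ)sₕ²/nₕ with Wₕ = Nₕ/N, N = 34560.
West: Wₕ = 0.08943866; term = 0.08943866²·(1 − 0.21869945)·15900000/676 = 147.0006.
Central: Wₕ = 0.57635995; term = 0.57635995²·(1 − 0.04071490)·184000000/811 = 72298.996.
North: Wₕ = 0.33420139; term = 0.33420139²·(1 − 0.19333333)·296800000/2233 = 11975.283.
Sum = 84421.28.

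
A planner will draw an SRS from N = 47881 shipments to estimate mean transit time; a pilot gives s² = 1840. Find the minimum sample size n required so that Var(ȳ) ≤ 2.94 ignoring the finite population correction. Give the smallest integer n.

Without fpc, n₀ = s²/D = 1840/2.94 = 625.8503.
Rounding up, n = 626.

626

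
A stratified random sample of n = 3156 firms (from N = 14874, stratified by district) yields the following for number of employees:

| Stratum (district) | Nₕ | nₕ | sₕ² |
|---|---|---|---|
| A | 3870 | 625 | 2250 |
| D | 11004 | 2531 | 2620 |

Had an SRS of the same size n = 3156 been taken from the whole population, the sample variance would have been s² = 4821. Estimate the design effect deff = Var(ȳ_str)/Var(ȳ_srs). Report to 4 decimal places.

0.5323

Var(ȳ_str) = Σ Wₕ²(1−fₕ)sₕ²/nₕ with Wₕ = Nₕ/14874:
  A: (3870/14874)²·(1−625/3870)·2250/625 = 0.20434905
  D: (11004/14874)²·(1−2531/11004)·2620/2531 = 0.43625597
  → Var(ȳ_str) = 0.64060502.
Var(ȳ_srs) = (1 − 3156/14874)·4821/3156 = 1.2034439.
deff = 0.64060502 / 1.2034439 = 0.5323.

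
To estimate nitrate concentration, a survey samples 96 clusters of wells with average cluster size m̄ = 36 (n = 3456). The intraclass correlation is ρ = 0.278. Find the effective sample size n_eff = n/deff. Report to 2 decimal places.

deff = 1 + (36 − 1)·0.278 = 1 + 9.73 = 10.73.
n_eff = 3456 / 10.73 = 322.09.

322.09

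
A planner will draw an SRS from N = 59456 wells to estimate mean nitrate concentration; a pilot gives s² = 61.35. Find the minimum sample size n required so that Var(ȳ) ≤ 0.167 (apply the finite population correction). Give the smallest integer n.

366

Without fpc, n₀ = s²/D = 61.35/0.167 = 367.3653.
With fpc, (1 − n/N)·s²/n ≤ D requires n ≥ n₀/(1 + n₀/N) = 367.3653/(1 + 367.3653/59456) = 365.1094.
Rounding up, n = 366.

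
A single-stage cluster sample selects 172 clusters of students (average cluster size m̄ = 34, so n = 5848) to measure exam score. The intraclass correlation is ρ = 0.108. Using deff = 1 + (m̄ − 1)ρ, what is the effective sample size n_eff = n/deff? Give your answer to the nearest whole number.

1281

deff = 1 + (34 − 1)·0.108 = 1 + 3.564 = 4.564.
n_eff = 5848 / 4.564 = 1281.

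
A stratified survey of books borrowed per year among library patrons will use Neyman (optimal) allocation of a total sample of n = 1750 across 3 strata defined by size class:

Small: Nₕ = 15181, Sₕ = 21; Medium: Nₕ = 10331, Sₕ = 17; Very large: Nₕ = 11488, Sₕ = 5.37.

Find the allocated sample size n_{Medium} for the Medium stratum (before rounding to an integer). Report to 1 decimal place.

Neyman allocation: nₕ = n·NₕSₕ / Σⱼ NⱼSⱼ.
Σ NⱼSⱼ = 15181·21 + 10331·17 + 11488·5.37 = 556118.56.
n_{Medium} = 1750·10331·17 / 556118.56 = 552.7.

552.7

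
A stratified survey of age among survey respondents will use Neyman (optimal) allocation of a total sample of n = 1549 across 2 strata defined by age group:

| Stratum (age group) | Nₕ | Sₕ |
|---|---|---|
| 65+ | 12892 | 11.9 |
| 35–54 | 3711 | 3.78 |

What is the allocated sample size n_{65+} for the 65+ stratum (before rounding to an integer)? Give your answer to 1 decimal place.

1419.2

Neyman allocation: nₕ = n·NₕSₕ / Σⱼ NⱼSⱼ.
Σ NⱼSⱼ = 12892·11.9 + 3711·3.78 = 167442.38.
n_{65+} = 1549·12892·11.9 / 167442.38 = 1419.2.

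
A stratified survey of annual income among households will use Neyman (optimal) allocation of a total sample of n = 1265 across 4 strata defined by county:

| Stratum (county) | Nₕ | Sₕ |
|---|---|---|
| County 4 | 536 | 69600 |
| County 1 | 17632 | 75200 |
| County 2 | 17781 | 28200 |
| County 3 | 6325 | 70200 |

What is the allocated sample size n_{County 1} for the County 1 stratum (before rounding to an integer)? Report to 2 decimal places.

726.52

Neyman allocation: nₕ = n·NₕSₕ / Σⱼ NⱼSⱼ.
Σ NⱼSⱼ = 536·69600 + 17632·75200 + 17781·28200 + 6325·70200 = 2.3086712 × 10^9.
n_{County 1} = 1265·17632·75200 / (2.3086712 × 10^9) = 726.52.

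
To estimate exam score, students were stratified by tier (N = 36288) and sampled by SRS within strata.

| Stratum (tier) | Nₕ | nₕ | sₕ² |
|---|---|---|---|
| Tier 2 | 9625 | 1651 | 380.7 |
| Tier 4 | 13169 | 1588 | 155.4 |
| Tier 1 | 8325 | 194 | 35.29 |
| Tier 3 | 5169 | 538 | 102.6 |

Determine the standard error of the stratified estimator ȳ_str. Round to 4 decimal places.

Var(ȳ_str) = Σₕ Wₕ²(1 − fₕ)sₕ²/nₕ with Wₕ = Nₕ/N, N = 36288.
Tier 2: Wₕ = 0.26523920; term = 0.26523920²·(1 − 0.17153247)·380.7/1651 = 0.013439611.
Tier 4: Wₕ = 0.36290234; term = 0.36290234²·(1 − 0.12058623)·155.4/1588 = 0.011333742.
Tier 1: Wₕ = 0.22941468; term = 0.22941468²·(1 − 0.02330330)·35.29/194 = 0.009350871.
Tier 3: Wₕ = 0.14244378; term = 0.14244378²·(1 − 0.10408203)·102.6/538 = 0.0034667325.
Sum = 0.037590957.
SE = √(0.037590957) = 0.1939.

0.1939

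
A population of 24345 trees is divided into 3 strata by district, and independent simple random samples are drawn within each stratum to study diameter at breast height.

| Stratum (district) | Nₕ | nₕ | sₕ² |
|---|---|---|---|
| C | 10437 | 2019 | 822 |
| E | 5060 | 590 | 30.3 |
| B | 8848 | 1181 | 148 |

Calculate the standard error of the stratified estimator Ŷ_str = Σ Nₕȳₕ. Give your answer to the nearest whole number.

Var(Ŷ_str) = Σₕ Nₕ²(1 − fₕ)sₕ²/nₕ.
C: 10437²·(1 − 2019/10437)·822/2019 = 3.5770096 × 10^7.
E: 5060²·(1 − 590/5060)·30.3/590 = 1.1615787 × 10^6.
B: 8848²·(1 − 1181/8848)·148/1181 = 8.5012423 × 10^6.
Sum = 4.5432917 × 10^7.
SE = √(4.5432917 × 10^7) = 6740.

6740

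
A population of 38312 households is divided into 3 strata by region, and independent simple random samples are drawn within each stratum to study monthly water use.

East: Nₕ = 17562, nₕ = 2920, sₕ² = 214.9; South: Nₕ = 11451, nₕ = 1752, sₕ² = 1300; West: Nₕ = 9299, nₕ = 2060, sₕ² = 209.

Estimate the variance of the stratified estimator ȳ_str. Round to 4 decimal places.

0.0737

Var(ȳ_str) = Σₕ Wₕ²(1 − fₕ)sₕ²/nₕ with Wₕ = Nₕ/N, N = 38312.
East: Wₕ = 0.45839424; term = 0.45839424²·(1 − 0.16626808)·214.9/2920 = 0.012893128.
South: Wₕ = 0.29888808; term = 0.29888808²·(1 − 0.15299974)·1300/1752 = 0.056144857.
West: Wₕ = 0.24271769; term = 0.24271769²·(1 − 0.22152920)·209/2060 = 0.0046529056.
Sum = 0.073690891.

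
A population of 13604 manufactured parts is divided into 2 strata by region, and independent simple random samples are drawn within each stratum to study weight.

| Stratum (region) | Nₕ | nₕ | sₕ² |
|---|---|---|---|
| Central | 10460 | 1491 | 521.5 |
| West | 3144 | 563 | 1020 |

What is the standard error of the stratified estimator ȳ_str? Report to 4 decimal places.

0.5067

Var(ȳ_str) = Σₕ Wₕ²(1 − fₕ)sₕ²/nₕ with Wₕ = Nₕ/N, N = 13604.
Central: Wₕ = 0.76889150; term = 0.76889150²·(1 − 0.14254302)·521.5/1491 = 0.17730424.
West: Wₕ = 0.23110850; term = 0.23110850²·(1 − 0.17907125)·1020/563 = 0.079438141.
Sum = 0.25674238.
SE = √(0.25674238) = 0.5067.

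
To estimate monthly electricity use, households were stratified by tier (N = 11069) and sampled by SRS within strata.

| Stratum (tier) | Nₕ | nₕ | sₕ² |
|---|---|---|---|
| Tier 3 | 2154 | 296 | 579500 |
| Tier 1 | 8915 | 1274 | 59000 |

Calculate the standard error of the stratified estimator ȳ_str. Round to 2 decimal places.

9.47

Var(ȳ_str) = Σₕ Wₕ²(1 − fₕ)sₕ²/nₕ with Wₕ = Nₕ/N, N = 11069.
Tier 3: Wₕ = 0.19459752; term = 0.19459752²·(1 − 0.13741876)·579500/296 = 63.949384.
Tier 1: Wₕ = 0.80540248; term = 0.80540248²·(1 − 0.14290522)·59000/1274 = 25.747636.
Sum = 89.69702.
SE = √(89.69702) = 9.47.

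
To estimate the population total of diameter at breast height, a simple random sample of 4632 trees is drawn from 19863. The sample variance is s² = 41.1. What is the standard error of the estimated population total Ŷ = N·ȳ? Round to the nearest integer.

Var(Ŷ) = N²·Var(ȳ) = N²·(1 − n/N)·s²/n.
f = 4632/19863 = 0.23319740; Var(ȳ) = 0.76680260·41.1/4632 = 0.0068038832.
Var(Ŷ) = 19863² · 0.0068038832 = 2.6843957 × 10^6.
SE(Ŷ) = √(2.6843957 × 10^6) = 1638.

1638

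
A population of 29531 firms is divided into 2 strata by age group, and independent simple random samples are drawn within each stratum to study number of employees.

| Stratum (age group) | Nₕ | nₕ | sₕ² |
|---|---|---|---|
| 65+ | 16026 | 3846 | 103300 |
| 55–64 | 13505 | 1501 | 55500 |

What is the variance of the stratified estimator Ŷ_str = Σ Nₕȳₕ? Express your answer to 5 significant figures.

Var(Ŷ_str) = Σₕ Nₕ²(1 − fₕ)sₕ²/nₕ.
65+: 16026²·(1 − 3846/16026)·103300/3846 = 5.2428021 × 10^9.
55–64: 13505²·(1 − 1501/13505)·55500/1501 = 5.9942226 × 10^9.
Sum = 1.1237025 × 10^10.

1.1237 × 10^10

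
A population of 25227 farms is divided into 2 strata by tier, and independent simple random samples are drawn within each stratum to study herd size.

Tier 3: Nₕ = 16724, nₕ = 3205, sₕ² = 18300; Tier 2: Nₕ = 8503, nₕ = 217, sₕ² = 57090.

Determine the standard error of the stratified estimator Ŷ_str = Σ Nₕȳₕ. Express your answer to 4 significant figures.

140800

Var(Ŷ_str) = Σₕ Nₕ²(1 − fₕ)sₕ²/nₕ.
Tier 3: 16724²·(1 − 3205/16724)·18300/3205 = 1.2909451 × 10^9.
Tier 2: 8503²·(1 − 217/8503)·57090/217 = 1.853606 × 10^10.
Sum = 1.9827005 × 10^10.
SE = √(1.9827005 × 10^10) = 140800.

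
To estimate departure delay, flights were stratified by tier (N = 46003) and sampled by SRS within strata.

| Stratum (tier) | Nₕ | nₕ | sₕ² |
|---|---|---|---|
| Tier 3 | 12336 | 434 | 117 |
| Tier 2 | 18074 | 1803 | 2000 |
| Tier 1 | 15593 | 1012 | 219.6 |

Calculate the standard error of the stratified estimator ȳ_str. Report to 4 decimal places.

0.4429

Var(ȳ_str) = Σₕ Wₕ²(1 − fₕ)sₕ²/nₕ with Wₕ = Nₕ/N, N = 46003.
Tier 3: Wₕ = 0.26815642; term = 0.26815642²·(1 − 0.03518158)·117/434 = 0.018703295.
Tier 2: Wₕ = 0.39288742; term = 0.39288742²·(1 − 0.09975656)·2000/1803 = 0.15414537.
Tier 1: Wₕ = 0.33895616; term = 0.33895616²·(1 − 0.06490092)·219.6/1012 = 0.023312911.
Sum = 0.19616158.
SE = √(0.19616158) = 0.4429.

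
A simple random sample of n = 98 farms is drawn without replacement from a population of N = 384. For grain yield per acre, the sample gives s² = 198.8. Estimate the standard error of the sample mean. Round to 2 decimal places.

1.23

Under SRS without replacement, Var(ȳ) = (1 − f)·s²/n with f = n/N = 98/384 = 0.25520833.
Var(ȳ) = (1 − 0.25520833)·198.8/98 = 0.74479167·2.0285714 = 1.5108631.
SE(ȳ) = √(1.5108631) = 1.23.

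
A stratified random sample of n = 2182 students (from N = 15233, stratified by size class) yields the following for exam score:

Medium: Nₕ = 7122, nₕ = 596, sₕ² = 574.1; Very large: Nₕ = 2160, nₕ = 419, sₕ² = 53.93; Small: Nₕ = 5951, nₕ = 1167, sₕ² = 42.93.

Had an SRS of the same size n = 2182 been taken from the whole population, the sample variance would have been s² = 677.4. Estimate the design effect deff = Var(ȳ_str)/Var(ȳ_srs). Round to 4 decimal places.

Var(ȳ_str) = Σ Wₕ²(1−fₕ)sₕ²/nₕ with Wₕ = Nₕ/15233:
  Medium: (7122/15233)²·(1−596/7122)·574.1/596 = 0.19293874
  Very large: (2160/15233)²·(1−419/2160)·53.93/419 = 0.0020859219
  Small: (5951/15233)²·(1−1167/5951)·42.93/1167 = 0.0045133631
  → Var(ȳ_str) = 0.19953803.
Var(ȳ_srs) = (1 − 2182/15233)·677.4/2182 = 0.26597988.
deff = 0.19953803 / 0.26597988 = 0.7502.

0.7502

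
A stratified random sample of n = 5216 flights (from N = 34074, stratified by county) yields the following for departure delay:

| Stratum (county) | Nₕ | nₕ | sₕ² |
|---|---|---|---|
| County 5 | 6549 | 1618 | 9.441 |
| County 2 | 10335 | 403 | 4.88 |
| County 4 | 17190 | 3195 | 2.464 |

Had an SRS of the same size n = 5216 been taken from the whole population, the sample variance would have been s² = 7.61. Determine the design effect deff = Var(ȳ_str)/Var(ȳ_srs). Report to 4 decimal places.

Var(ȳ_str) = Σ Wₕ²(1−fₕ)sₕ²/nₕ with Wₕ = Nₕ/34074:
  County 5: (6549/34074)²·(1−1618/6549)·9.441/1618 = 1.6229429 × 10^-4
  County 2: (10335/34074)²·(1−403/10335)·4.88/403 = 0.0010705716
  County 4: (17190/34074)²·(1−3195/17190)·2.464/3195 = 1.5979838 × 10^-4
  → Var(ȳ_str) = 0.0013926643.
Var(ȳ_srs) = (1 − 5216/34074)·7.61/5216 = 0.001235635.
deff = 0.0013926643 / 0.001235635 = 1.1271.

1.1271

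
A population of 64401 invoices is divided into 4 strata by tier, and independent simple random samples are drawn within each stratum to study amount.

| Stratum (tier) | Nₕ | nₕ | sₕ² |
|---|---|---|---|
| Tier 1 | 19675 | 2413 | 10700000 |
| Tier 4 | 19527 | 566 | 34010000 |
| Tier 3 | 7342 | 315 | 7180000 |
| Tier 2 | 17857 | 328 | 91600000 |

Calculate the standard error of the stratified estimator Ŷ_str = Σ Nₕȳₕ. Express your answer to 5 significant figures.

1.0599 × 10^7

Var(Ŷ_str) = Σₕ Nₕ²(1 − fₕ)sₕ²/nₕ.
Tier 1: 19675²·(1 − 2413/19675)·10700000/2413 = 1.5060254 × 10^12.
Tier 4: 19527²·(1 − 566/19527)·34010000/566 = 2.2247795 × 10^13.
Tier 3: 7342²·(1 − 315/7342)·7180000/315 = 1.1759754 × 10^12.
Tier 2: 17857²·(1 − 328/17857)·91600000/328 = 8.7415263 × 10^13.
Sum = 1.1234506 × 10^14.
SE = √(1.1234506 × 10^14) = 1.0599 × 10^7.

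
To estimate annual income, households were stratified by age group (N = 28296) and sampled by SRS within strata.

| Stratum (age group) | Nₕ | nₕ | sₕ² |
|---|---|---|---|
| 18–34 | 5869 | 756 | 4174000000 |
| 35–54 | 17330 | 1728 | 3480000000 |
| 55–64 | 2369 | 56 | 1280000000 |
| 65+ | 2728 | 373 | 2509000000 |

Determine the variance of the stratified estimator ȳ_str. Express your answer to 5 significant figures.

Var(ȳ_str) = Σₕ Wₕ²(1 − fₕ)sₕ²/nₕ with Wₕ = Nₕ/N, N = 28296.
18–34: Wₕ = 0.20741448; term = 0.20741448²·(1 − 0.12881240)·4174000000/756 = 206928.57.
35–54: Wₕ = 0.61245406; term = 0.61245406²·(1 − 0.09971148)·3480000000/1728 = 680086.65.
55–64: Wₕ = 0.08372208; term = 0.08372208²·(1 − 0.02363867)·1280000000/56 = 156427.3.
65+: Wₕ = 0.09640939; term = 0.09640939²·(1 − 0.13673021)·2509000000/373 = 53973.057.
Sum = 1.0974156 × 10^6.

1.0974 × 10^6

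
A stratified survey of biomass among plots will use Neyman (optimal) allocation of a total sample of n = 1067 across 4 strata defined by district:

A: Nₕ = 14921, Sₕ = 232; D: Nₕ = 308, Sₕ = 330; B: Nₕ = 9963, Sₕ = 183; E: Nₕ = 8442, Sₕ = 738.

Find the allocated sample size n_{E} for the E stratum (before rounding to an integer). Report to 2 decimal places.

Neyman allocation: nₕ = n·NₕSₕ / Σⱼ NⱼSⱼ.
Σ NⱼSⱼ = 14921·232 + 308·330 + 9963·183 + 8442·738 = 1.1616737 × 10^7.
n_{E} = 1067·8442·738 / (1.1616737 × 10^7) = 572.24.

572.24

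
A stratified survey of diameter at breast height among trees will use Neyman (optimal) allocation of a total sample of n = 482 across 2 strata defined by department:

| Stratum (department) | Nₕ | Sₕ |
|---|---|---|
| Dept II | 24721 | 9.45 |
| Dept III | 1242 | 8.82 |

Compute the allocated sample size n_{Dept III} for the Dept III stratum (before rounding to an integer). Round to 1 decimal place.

Neyman allocation: nₕ = n·NₕSₕ / Σⱼ NⱼSⱼ.
Σ NⱼSⱼ = 24721·9.45 + 1242·8.82 = 244567.89.
n_{Dept III} = 482·1242·8.82 / 244567.89 = 21.6.

21.6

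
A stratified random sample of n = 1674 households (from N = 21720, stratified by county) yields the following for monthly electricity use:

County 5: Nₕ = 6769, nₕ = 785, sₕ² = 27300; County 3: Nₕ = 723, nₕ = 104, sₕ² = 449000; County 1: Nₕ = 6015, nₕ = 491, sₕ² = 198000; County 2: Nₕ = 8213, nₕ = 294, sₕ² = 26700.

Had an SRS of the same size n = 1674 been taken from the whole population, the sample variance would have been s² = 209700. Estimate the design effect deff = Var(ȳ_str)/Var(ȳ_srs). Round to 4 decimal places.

Var(ȳ_str) = Σ Wₕ²(1−fₕ)sₕ²/nₕ with Wₕ = Nₕ/21720:
  County 5: (6769/21720)²·(1−785/6769)·27300/785 = 2.9859976
  County 3: (723/21720)²·(1−104/723)·449000/104 = 4.095645
  County 1: (6015/21720)²·(1−491/6015)·198000/491 = 28.40229
  County 2: (8213/21720)²·(1−294/8213)·26700/294 = 12.52035
  → Var(ȳ_str) = 48.004283.
Var(ȳ_srs) = (1 − 1674/21720)·209700/1674 = 115.61412.
deff = 48.004283 / 115.61412 = 0.4152.

0.4152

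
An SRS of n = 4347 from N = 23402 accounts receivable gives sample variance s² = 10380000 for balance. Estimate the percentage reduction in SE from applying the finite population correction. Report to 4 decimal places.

f = n/N = 4347/23402 = 0.18575335.
SE_no-fpc = √(s²/n) = 48.86567; SE_fpc = √((1−f)s²/n) = 44.094238.
Ratio = √(1−f) = 0.90235616. Reduction = 100·(1 − 0.90235616) = 9.7644%.

9.7644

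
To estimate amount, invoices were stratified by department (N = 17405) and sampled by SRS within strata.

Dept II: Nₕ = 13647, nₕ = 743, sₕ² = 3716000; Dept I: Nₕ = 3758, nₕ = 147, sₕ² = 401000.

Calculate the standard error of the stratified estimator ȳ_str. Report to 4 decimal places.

55.0415

Var(ȳ_str) = Σₕ Wₕ²(1 − fₕ)sₕ²/nₕ with Wₕ = Nₕ/N, N = 17405.
Dept II: Wₕ = 0.78408503; term = 0.78408503²·(1 − 0.05444420)·3716000/743 = 2907.3705.
Dept I: Wₕ = 0.21591497; term = 0.21591497²·(1 − 0.03911655)·401000/147 = 122.19776.
Sum = 3029.5683.
SE = √(3029.5683) = 55.0415.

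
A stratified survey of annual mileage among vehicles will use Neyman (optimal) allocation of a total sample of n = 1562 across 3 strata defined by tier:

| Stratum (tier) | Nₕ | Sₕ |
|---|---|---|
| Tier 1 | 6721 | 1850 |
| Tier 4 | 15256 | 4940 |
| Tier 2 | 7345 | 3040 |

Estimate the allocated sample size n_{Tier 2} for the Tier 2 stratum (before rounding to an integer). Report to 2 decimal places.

Neyman allocation: nₕ = n·NₕSₕ / Σⱼ NⱼSⱼ.
Σ NⱼSⱼ = 6721·1850 + 15256·4940 + 7345·3040 = 1.1012729 × 10^8.
n_{Tier 2} = 1562·7345·3040 / (1.1012729 × 10^8) = 316.70.

316.70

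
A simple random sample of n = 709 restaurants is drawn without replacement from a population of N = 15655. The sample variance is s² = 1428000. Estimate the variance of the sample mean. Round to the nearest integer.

1923

Under SRS without replacement, Var(ȳ) = (1 − f)·s²/n with f = n/N = 709/15655 = 0.04528905.
Var(ȳ) = (1 − 0.04528905)·1428000/709 = 0.95471095·2014.1044 = 1922.8875.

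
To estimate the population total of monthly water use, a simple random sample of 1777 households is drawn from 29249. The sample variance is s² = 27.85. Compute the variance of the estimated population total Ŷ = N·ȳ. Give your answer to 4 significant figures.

Var(Ŷ) = N²·Var(ȳ) = N²·(1 − n/N)·s²/n.
f = 1777/29249 = 0.06075421; Var(ȳ) = 0.93924579·27.85/1777 = 0.014720312.
Var(Ŷ) = 29249² · 0.014720312 = 1.2593286 × 10^7.

1.259 × 10^7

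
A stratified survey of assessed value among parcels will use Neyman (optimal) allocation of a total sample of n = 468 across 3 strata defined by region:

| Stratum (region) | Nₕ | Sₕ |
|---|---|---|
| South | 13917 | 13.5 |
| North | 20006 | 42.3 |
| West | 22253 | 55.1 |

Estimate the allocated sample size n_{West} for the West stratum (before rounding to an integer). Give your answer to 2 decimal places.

Neyman allocation: nₕ = n·NₕSₕ / Σⱼ NⱼSⱼ.
Σ NⱼSⱼ = 13917·13.5 + 20006·42.3 + 22253·55.1 = 2.2602736 × 10^6.
n_{West} = 468·22253·55.1 / (2.2602736 × 10^6) = 253.88.

253.88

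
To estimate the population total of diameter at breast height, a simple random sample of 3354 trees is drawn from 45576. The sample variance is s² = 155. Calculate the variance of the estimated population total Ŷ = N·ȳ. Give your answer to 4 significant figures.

8.893 × 10^7

Var(Ŷ) = N²·Var(ȳ) = N²·(1 − n/N)·s²/n.
f = 3354/45576 = 0.07359136; Var(ȳ) = 0.92640864·155/3354 = 0.042812564.
Var(Ŷ) = 45576² · 0.042812564 = 8.892905 × 10^7.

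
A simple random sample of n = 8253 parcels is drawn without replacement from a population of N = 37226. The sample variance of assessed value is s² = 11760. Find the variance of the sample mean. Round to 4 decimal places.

1.1090

Under SRS without replacement, Var(ȳ) = (1 − f)·s²/n with f = n/N = 8253/37226 = 0.22169989.
Var(ȳ) = (1 − 0.22169989)·11760/8253 = 0.77830011·1.4249364 = 1.1090282.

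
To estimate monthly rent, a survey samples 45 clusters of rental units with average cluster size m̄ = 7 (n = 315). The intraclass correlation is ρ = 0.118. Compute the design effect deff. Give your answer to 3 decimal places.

deff = 1 + (7 − 1)·0.118 = 1 + 0.708 = 1.708.

1.708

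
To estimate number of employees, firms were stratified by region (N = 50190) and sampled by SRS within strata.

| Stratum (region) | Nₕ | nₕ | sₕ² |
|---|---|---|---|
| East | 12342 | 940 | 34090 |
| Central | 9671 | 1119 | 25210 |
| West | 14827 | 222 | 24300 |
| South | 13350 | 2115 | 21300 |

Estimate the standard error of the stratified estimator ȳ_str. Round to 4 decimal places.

3.5742

Var(ȳ_str) = Σₕ Wₕ²(1 − fₕ)sₕ²/nₕ with Wₕ = Nₕ/N, N = 50190.
East: Wₕ = 0.24590556; term = 0.24590556²·(1 − 0.07616270)·34090/940 = 2.0259622.
Central: Wₕ = 0.19268779; term = 0.19268779²·(1 − 0.11570675)·25210/1119 = 0.73968608.
West: Wₕ = 0.29541741; term = 0.29541741²·(1 − 0.01497268)·24300/222 = 9.4096562.
South: Wₕ = 0.26598924; term = 0.26598924²·(1 − 0.15842697)·21300/2115 = 0.59963805.
Sum = 12.774943.
SE = √(12.774943) = 3.5742.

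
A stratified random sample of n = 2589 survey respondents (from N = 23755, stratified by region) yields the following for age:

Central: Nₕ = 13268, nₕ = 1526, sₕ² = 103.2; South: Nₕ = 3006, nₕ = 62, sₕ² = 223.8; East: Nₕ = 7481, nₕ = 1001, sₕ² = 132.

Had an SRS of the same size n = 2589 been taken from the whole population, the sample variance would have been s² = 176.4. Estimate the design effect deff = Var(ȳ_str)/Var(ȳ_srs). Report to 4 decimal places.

Var(ȳ_str) = Σ Wₕ²(1−fₕ)sₕ²/nₕ with Wₕ = Nₕ/23755:
  Central: (13268/23755)²·(1−1526/13268)·103.2/1526 = 0.018670787
  South: (3006/23755)²·(1−62/3006)·223.8/62 = 0.056608951
  East: (7481/23755)²·(1−1001/7481)·132/1001 = 0.011328292
  → Var(ȳ_str) = 0.08660803.
Var(ȳ_srs) = (1 − 2589/23755)·176.4/2589 = 0.06070861.
deff = 0.08660803 / 0.06070861 = 1.4266.

1.4266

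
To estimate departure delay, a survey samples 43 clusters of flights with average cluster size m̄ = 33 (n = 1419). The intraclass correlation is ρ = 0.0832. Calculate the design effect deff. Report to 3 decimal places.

3.662

deff = 1 + (33 − 1)·0.0832 = 1 + 2.6624 = 3.6624.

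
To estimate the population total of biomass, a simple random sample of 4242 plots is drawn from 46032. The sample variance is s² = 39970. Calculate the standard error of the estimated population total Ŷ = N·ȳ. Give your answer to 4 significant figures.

Var(Ŷ) = N²·Var(ȳ) = N²·(1 − n/N)·s²/n.
f = 4242/46032 = 0.09215328; Var(ȳ) = 0.90784672·39970/4242 = 8.5541332.
Var(Ŷ) = 46032² · 8.5541332 = 1.8125738 × 10^10.
SE(Ŷ) = √(1.8125738 × 10^10) = 134600.

134600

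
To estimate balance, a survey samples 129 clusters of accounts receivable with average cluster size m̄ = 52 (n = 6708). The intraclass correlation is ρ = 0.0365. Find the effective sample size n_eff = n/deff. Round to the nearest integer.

deff = 1 + (52 − 1)·0.0365 = 1 + 1.8615 = 2.8615.
n_eff = 6708 / 2.8615 = 2344.

2344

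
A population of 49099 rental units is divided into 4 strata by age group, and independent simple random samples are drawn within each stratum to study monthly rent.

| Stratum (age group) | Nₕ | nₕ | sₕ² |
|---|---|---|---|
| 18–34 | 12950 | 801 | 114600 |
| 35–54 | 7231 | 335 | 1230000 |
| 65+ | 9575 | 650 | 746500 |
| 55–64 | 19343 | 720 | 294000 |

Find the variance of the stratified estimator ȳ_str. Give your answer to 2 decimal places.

Var(ȳ_str) = Σₕ Wₕ²(1 − fₕ)sₕ²/nₕ with Wₕ = Nₕ/N, N = 49099.
18–34: Wₕ = 0.26375283; term = 0.26375283²·(1 − 0.06185328)·114600/801 = 9.3372096.
35–54: Wₕ = 0.14727388; term = 0.14727388²·(1 − 0.04632831)·1230000/335 = 75.947.
65+: Wₕ = 0.19501416; term = 0.19501416²·(1 − 0.06788512)·746500/650 = 40.7116.
55–64: Wₕ = 0.39395914; term = 0.39395914²·(1 − 0.03722277)·294000/720 = 61.015899.
Sum = 187.01171.

187.01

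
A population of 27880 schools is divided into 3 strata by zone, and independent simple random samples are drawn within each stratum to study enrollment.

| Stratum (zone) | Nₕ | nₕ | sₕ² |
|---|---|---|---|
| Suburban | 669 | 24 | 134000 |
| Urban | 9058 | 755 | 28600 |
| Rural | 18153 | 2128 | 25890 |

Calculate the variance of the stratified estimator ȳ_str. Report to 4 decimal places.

Var(ȳ_str) = Σₕ Wₕ²(1 − fₕ)sₕ²/nₕ with Wₕ = Nₕ/N, N = 27880.
Suburban: Wₕ = 0.02399570; term = 0.02399570²·(1 − 0.03587444)·134000/24 = 3.0995158.
Urban: Wₕ = 0.32489240; term = 0.32489240²·(1 − 0.08335173)·28600/755 = 3.6652272.
Rural: Wₕ = 0.65111191; term = 0.65111191²·(1 − 0.11722580)·25890/2128 = 4.5532483.
Sum = 11.317991.

11.3180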